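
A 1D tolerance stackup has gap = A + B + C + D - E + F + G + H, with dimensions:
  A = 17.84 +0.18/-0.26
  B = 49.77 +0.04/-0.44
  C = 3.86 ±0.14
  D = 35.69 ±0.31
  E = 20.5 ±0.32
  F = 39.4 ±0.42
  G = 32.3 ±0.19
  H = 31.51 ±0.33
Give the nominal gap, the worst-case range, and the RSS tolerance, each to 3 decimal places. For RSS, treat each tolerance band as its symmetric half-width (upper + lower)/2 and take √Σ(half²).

Stack each dimension's contribution:
  +A: nom +17.840 → Σnom=17.840; wc +0.180/-0.260 → slack +0.180/-0.260; half-tol=0.220, Σhalf²=0.048400
  +B: nom +49.770 → Σnom=67.610; wc +0.040/-0.440 → slack +0.220/-0.700; half-tol=0.240, Σhalf²=0.106000
  +C: nom +3.860 → Σnom=71.470; wc +0.140/-0.140 → slack +0.360/-0.840; half-tol=0.140, Σhalf²=0.125600
  +D: nom +35.690 → Σnom=107.160; wc +0.310/-0.310 → slack +0.670/-1.150; half-tol=0.310, Σhalf²=0.221700
  -E: nom -20.500 → Σnom=86.660; wc +0.320/-0.320 → slack +0.990/-1.470; half-tol=0.320, Σhalf²=0.324100
  +F: nom +39.400 → Σnom=126.060; wc +0.420/-0.420 → slack +1.410/-1.890; half-tol=0.420, Σhalf²=0.500500
  +G: nom +32.300 → Σnom=158.360; wc +0.190/-0.190 → slack +1.600/-2.080; half-tol=0.190, Σhalf²=0.536600
  +H: nom +31.510 → Σnom=189.870; wc +0.330/-0.330 → slack +1.930/-2.410; half-tol=0.330, Σhalf²=0.645500
Nominal = 189.870. Worst-case = [189.870 - 2.410, 189.870 + 1.930] = [187.460, 191.800]. RSS = √0.645500 = 0.803.

nominal=189.870 wc=[187.460,191.800] rss=0.803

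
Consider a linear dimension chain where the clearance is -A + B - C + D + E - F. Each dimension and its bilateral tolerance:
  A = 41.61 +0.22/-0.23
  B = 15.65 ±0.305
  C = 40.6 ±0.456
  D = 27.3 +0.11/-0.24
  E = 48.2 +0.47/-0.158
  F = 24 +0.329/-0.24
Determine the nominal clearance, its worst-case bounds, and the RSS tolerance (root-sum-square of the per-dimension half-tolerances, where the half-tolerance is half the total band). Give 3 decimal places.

Stack each dimension's contribution:
  -A: nom -41.610 → Σnom=-41.610; wc +0.230/-0.220 → slack +0.230/-0.220; half-tol=0.225, Σhalf²=0.050625
  +B: nom +15.650 → Σnom=-25.960; wc +0.305/-0.305 → slack +0.535/-0.525; half-tol=0.305, Σhalf²=0.143650
  -C: nom -40.600 → Σnom=-66.560; wc +0.456/-0.456 → slack +0.991/-0.981; half-tol=0.456, Σhalf²=0.351586
  +D: nom +27.300 → Σnom=-39.260; wc +0.110/-0.240 → slack +1.101/-1.221; half-tol=0.175, Σhalf²=0.382211
  +E: nom +48.200 → Σnom=8.940; wc +0.470/-0.158 → slack +1.571/-1.379; half-tol=0.314, Σhalf²=0.480807
  -F: nom -24.000 → Σnom=-15.060; wc +0.240/-0.329 → slack +1.811/-1.708; half-tol=0.284, Σhalf²=0.561747
Nominal = -15.060. Worst-case = [-15.060 - 1.708, -15.060 + 1.811] = [-16.768, -13.249]. RSS = √0.561747 = 0.749.

nominal=-15.060 wc=[-16.768,-13.249] rss=0.749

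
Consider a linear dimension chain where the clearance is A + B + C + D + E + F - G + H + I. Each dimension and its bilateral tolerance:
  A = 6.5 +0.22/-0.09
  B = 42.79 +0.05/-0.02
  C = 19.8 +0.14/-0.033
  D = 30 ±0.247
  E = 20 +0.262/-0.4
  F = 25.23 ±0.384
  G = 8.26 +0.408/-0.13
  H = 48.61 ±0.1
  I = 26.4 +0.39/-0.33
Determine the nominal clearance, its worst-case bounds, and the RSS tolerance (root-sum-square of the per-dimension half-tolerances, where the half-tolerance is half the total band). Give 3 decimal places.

Stack each dimension's contribution:
  +A: nom +6.500 → Σnom=6.500; wc +0.220/-0.090 → slack +0.220/-0.090; half-tol=0.155, Σhalf²=0.024025
  +B: nom +42.790 → Σnom=49.290; wc +0.050/-0.020 → slack +0.270/-0.110; half-tol=0.035, Σhalf²=0.025250
  +C: nom +19.800 → Σnom=69.090; wc +0.140/-0.033 → slack +0.410/-0.143; half-tol=0.087, Σhalf²=0.032732
  +D: nom +30.000 → Σnom=99.090; wc +0.247/-0.247 → slack +0.657/-0.390; half-tol=0.247, Σhalf²=0.093741
  +E: nom +20.000 → Σnom=119.090; wc +0.262/-0.400 → slack +0.919/-0.790; half-tol=0.331, Σhalf²=0.203302
  +F: nom +25.230 → Σnom=144.320; wc +0.384/-0.384 → slack +1.303/-1.174; half-tol=0.384, Σhalf²=0.350758
  -G: nom -8.260 → Σnom=136.060; wc +0.130/-0.408 → slack +1.433/-1.582; half-tol=0.269, Σhalf²=0.423119
  +H: nom +48.610 → Σnom=184.670; wc +0.100/-0.100 → slack +1.533/-1.682; half-tol=0.100, Σhalf²=0.433119
  +I: nom +26.400 → Σnom=211.070; wc +0.390/-0.330 → slack +1.923/-2.012; half-tol=0.360, Σhalf²=0.562719
Nominal = 211.070. Worst-case = [211.070 - 2.012, 211.070 + 1.923] = [209.058, 212.993]. RSS = √0.562719 = 0.750.

nominal=211.070 wc=[209.058,212.993] rss=0.750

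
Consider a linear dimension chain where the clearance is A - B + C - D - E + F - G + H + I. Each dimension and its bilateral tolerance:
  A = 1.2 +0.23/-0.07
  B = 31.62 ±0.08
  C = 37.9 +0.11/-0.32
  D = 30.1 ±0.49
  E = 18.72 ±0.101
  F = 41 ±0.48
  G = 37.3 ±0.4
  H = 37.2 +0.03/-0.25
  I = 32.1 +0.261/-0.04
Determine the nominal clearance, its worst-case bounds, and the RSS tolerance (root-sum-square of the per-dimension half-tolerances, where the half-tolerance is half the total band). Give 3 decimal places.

nominal=31.660 wc=[29.429,33.842] rss=0.871

Stack each dimension's contribution:
  +A: nom +1.200 → Σnom=1.200; wc +0.230/-0.070 → slack +0.230/-0.070; half-tol=0.150, Σhalf²=0.022500
  -B: nom -31.620 → Σnom=-30.420; wc +0.080/-0.080 → slack +0.310/-0.150; half-tol=0.080, Σhalf²=0.028900
  +C: nom +37.900 → Σnom=7.480; wc +0.110/-0.320 → slack +0.420/-0.470; half-tol=0.215, Σhalf²=0.075125
  -D: nom -30.100 → Σnom=-22.620; wc +0.490/-0.490 → slack +0.910/-0.960; half-tol=0.490, Σhalf²=0.315225
  -E: nom -18.720 → Σnom=-41.340; wc +0.101/-0.101 → slack +1.011/-1.061; half-tol=0.101, Σhalf²=0.325426
  +F: nom +41.000 → Σnom=-0.340; wc +0.480/-0.480 → slack +1.491/-1.541; half-tol=0.480, Σhalf²=0.555826
  -G: nom -37.300 → Σnom=-37.640; wc +0.400/-0.400 → slack +1.891/-1.941; half-tol=0.400, Σhalf²=0.715826
  +H: nom +37.200 → Σnom=-0.440; wc +0.030/-0.250 → slack +1.921/-2.191; half-tol=0.140, Σhalf²=0.735426
  +I: nom +32.100 → Σnom=31.660; wc +0.261/-0.040 → slack +2.182/-2.231; half-tol=0.150, Σhalf²=0.758076
Nominal = 31.660. Worst-case = [31.660 - 2.231, 31.660 + 2.182] = [29.429, 33.842]. RSS = √0.758076 = 0.871.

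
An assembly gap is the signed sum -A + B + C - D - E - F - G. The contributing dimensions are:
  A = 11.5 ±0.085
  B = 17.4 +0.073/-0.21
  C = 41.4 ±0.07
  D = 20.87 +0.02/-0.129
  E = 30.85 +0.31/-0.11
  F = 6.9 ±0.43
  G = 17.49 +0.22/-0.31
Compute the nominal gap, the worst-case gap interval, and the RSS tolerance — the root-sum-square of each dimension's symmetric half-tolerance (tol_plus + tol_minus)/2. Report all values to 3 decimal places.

Stack each dimension's contribution:
  -A: nom -11.500 → Σnom=-11.500; wc +0.085/-0.085 → slack +0.085/-0.085; half-tol=0.085, Σhalf²=0.007225
  +B: nom +17.400 → Σnom=5.900; wc +0.073/-0.210 → slack +0.158/-0.295; half-tol=0.141, Σhalf²=0.027247
  +C: nom +41.400 → Σnom=47.300; wc +0.070/-0.070 → slack +0.228/-0.365; half-tol=0.070, Σhalf²=0.032147
  -D: nom -20.870 → Σnom=26.430; wc +0.129/-0.020 → slack +0.357/-0.385; half-tol=0.074, Σhalf²=0.037697
  -E: nom -30.850 → Σnom=-4.420; wc +0.110/-0.310 → slack +0.467/-0.695; half-tol=0.210, Σhalf²=0.081797
  -F: nom -6.900 → Σnom=-11.320; wc +0.430/-0.430 → slack +0.897/-1.125; half-tol=0.430, Σhalf²=0.266697
  -G: nom -17.490 → Σnom=-28.810; wc +0.310/-0.220 → slack +1.207/-1.345; half-tol=0.265, Σhalf²=0.336923
Nominal = -28.810. Worst-case = [-28.810 - 1.345, -28.810 + 1.207] = [-30.155, -27.603]. RSS = √0.336923 = 0.580.

nominal=-28.810 wc=[-30.155,-27.603] rss=0.580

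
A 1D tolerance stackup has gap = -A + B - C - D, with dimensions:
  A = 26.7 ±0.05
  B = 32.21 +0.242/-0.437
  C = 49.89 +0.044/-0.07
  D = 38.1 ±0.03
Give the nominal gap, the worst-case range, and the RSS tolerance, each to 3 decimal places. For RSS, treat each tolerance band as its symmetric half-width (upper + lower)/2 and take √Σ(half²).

nominal=-82.480 wc=[-83.041,-82.088] rss=0.349

Stack each dimension's contribution:
  -A: nom -26.700 → Σnom=-26.700; wc +0.050/-0.050 → slack +0.050/-0.050; half-tol=0.050, Σhalf²=0.002500
  +B: nom +32.210 → Σnom=5.510; wc +0.242/-0.437 → slack +0.292/-0.487; half-tol=0.340, Σhalf²=0.117760
  -C: nom -49.890 → Σnom=-44.380; wc +0.070/-0.044 → slack +0.362/-0.531; half-tol=0.057, Σhalf²=0.121009
  -D: nom -38.100 → Σnom=-82.480; wc +0.030/-0.030 → slack +0.392/-0.561; half-tol=0.030, Σhalf²=0.121909
Nominal = -82.480. Worst-case = [-82.480 - 0.561, -82.480 + 0.392] = [-83.041, -82.088]. RSS = √0.121909 = 0.349.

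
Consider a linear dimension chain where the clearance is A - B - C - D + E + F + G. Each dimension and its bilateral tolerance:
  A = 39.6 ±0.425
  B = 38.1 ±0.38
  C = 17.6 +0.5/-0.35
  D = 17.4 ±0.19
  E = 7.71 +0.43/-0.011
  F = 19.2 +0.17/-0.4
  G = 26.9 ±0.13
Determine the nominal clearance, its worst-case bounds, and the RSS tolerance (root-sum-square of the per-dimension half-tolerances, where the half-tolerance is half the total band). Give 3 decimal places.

Stack each dimension's contribution:
  +A: nom +39.600 → Σnom=39.600; wc +0.425/-0.425 → slack +0.425/-0.425; half-tol=0.425, Σhalf²=0.180625
  -B: nom -38.100 → Σnom=1.500; wc +0.380/-0.380 → slack +0.805/-0.805; half-tol=0.380, Σhalf²=0.325025
  -C: nom -17.600 → Σnom=-16.100; wc +0.350/-0.500 → slack +1.155/-1.305; half-tol=0.425, Σhalf²=0.505650
  -D: nom -17.400 → Σnom=-33.500; wc +0.190/-0.190 → slack +1.345/-1.495; half-tol=0.190, Σhalf²=0.541750
  +E: nom +7.710 → Σnom=-25.790; wc +0.430/-0.011 → slack +1.775/-1.506; half-tol=0.221, Σhalf²=0.590370
  +F: nom +19.200 → Σnom=-6.590; wc +0.170/-0.400 → slack +1.945/-1.906; half-tol=0.285, Σhalf²=0.671595
  +G: nom +26.900 → Σnom=20.310; wc +0.130/-0.130 → slack +2.075/-2.036; half-tol=0.130, Σhalf²=0.688495
Nominal = 20.310. Worst-case = [20.310 - 2.036, 20.310 + 2.075] = [18.274, 22.385]. RSS = √0.688495 = 0.830.

nominal=20.310 wc=[18.274,22.385] rss=0.830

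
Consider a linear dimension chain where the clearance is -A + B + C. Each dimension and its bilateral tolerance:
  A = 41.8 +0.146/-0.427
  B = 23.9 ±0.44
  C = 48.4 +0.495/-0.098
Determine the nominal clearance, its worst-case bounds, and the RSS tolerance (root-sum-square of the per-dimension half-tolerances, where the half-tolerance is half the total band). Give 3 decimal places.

Stack each dimension's contribution:
  -A: nom -41.800 → Σnom=-41.800; wc +0.427/-0.146 → slack +0.427/-0.146; half-tol=0.286, Σhalf²=0.082082
  +B: nom +23.900 → Σnom=-17.900; wc +0.440/-0.440 → slack +0.867/-0.586; half-tol=0.440, Σhalf²=0.275682
  +C: nom +48.400 → Σnom=30.500; wc +0.495/-0.098 → slack +1.362/-0.684; half-tol=0.296, Σhalf²=0.363594
Nominal = 30.500. Worst-case = [30.500 - 0.684, 30.500 + 1.362] = [29.816, 31.862]. RSS = √0.363594 = 0.603.

nominal=30.500 wc=[29.816,31.862] rss=0.603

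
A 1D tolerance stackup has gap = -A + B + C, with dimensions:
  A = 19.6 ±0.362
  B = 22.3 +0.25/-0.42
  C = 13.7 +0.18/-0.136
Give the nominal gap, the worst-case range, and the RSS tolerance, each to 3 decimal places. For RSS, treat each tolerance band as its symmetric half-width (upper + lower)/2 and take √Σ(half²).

Stack each dimension's contribution:
  -A: nom -19.600 → Σnom=-19.600; wc +0.362/-0.362 → slack +0.362/-0.362; half-tol=0.362, Σhalf²=0.131044
  +B: nom +22.300 → Σnom=2.700; wc +0.250/-0.420 → slack +0.612/-0.782; half-tol=0.335, Σhalf²=0.243269
  +C: nom +13.700 → Σnom=16.400; wc +0.180/-0.136 → slack +0.792/-0.918; half-tol=0.158, Σhalf²=0.268233
Nominal = 16.400. Worst-case = [16.400 - 0.918, 16.400 + 0.792] = [15.482, 17.192]. RSS = √0.268233 = 0.518.

nominal=16.400 wc=[15.482,17.192] rss=0.518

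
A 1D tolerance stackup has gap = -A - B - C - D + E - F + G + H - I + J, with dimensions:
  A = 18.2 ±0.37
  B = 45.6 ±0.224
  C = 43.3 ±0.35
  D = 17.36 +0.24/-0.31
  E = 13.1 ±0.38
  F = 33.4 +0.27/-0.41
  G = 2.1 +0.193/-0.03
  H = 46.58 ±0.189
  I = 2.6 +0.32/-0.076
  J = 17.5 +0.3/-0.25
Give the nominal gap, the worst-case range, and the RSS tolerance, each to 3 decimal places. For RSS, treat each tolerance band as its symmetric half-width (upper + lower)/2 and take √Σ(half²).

nominal=-81.180 wc=[-83.803,-78.378] rss=0.899

Stack each dimension's contribution:
  -A: nom -18.200 → Σnom=-18.200; wc +0.370/-0.370 → slack +0.370/-0.370; half-tol=0.370, Σhalf²=0.136900
  -B: nom -45.600 → Σnom=-63.800; wc +0.224/-0.224 → slack +0.594/-0.594; half-tol=0.224, Σhalf²=0.187076
  -C: nom -43.300 → Σnom=-107.100; wc +0.350/-0.350 → slack +0.944/-0.944; half-tol=0.350, Σhalf²=0.309576
  -D: nom -17.360 → Σnom=-124.460; wc +0.310/-0.240 → slack +1.254/-1.184; half-tol=0.275, Σhalf²=0.385201
  +E: nom +13.100 → Σnom=-111.360; wc +0.380/-0.380 → slack +1.634/-1.564; half-tol=0.380, Σhalf²=0.529601
  -F: nom -33.400 → Σnom=-144.760; wc +0.410/-0.270 → slack +2.044/-1.834; half-tol=0.340, Σhalf²=0.645201
  +G: nom +2.100 → Σnom=-142.660; wc +0.193/-0.030 → slack +2.237/-1.864; half-tol=0.112, Σhalf²=0.657633
  +H: nom +46.580 → Σnom=-96.080; wc +0.189/-0.189 → slack +2.426/-2.053; half-tol=0.189, Σhalf²=0.693354
  -I: nom -2.600 → Σnom=-98.680; wc +0.076/-0.320 → slack +2.502/-2.373; half-tol=0.198, Σhalf²=0.732558
  +J: nom +17.500 → Σnom=-81.180; wc +0.300/-0.250 → slack +2.802/-2.623; half-tol=0.275, Σhalf²=0.808183
Nominal = -81.180. Worst-case = [-81.180 - 2.623, -81.180 + 2.802] = [-83.803, -78.378]. RSS = √0.808183 = 0.899.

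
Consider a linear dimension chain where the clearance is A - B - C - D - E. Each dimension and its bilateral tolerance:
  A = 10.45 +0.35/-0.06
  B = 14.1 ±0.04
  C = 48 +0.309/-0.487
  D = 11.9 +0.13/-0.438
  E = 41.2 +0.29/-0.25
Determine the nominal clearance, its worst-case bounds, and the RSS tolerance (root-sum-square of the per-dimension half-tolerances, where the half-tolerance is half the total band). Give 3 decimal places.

nominal=-104.750 wc=[-105.579,-103.185] rss=0.596

Stack each dimension's contribution:
  +A: nom +10.450 → Σnom=10.450; wc +0.350/-0.060 → slack +0.350/-0.060; half-tol=0.205, Σhalf²=0.042025
  -B: nom -14.100 → Σnom=-3.650; wc +0.040/-0.040 → slack +0.390/-0.100; half-tol=0.040, Σhalf²=0.043625
  -C: nom -48.000 → Σnom=-51.650; wc +0.487/-0.309 → slack +0.877/-0.409; half-tol=0.398, Σhalf²=0.202029
  -D: nom -11.900 → Σnom=-63.550; wc +0.438/-0.130 → slack +1.315/-0.539; half-tol=0.284, Σhalf²=0.282685
  -E: nom -41.200 → Σnom=-104.750; wc +0.250/-0.290 → slack +1.565/-0.829; half-tol=0.270, Σhalf²=0.355585
Nominal = -104.750. Worst-case = [-104.750 - 0.829, -104.750 + 1.565] = [-105.579, -103.185]. RSS = √0.355585 = 0.596.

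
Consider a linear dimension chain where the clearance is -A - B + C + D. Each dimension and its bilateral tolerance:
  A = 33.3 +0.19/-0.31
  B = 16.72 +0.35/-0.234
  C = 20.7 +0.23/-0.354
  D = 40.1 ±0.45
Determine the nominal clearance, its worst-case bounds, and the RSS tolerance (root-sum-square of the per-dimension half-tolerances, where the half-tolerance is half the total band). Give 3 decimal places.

nominal=10.780 wc=[9.436,12.004] rss=0.660

Stack each dimension's contribution:
  -A: nom -33.300 → Σnom=-33.300; wc +0.310/-0.190 → slack +0.310/-0.190; half-tol=0.250, Σhalf²=0.062500
  -B: nom -16.720 → Σnom=-50.020; wc +0.234/-0.350 → slack +0.544/-0.540; half-tol=0.292, Σhalf²=0.147764
  +C: nom +20.700 → Σnom=-29.320; wc +0.230/-0.354 → slack +0.774/-0.894; half-tol=0.292, Σhalf²=0.233028
  +D: nom +40.100 → Σnom=10.780; wc +0.450/-0.450 → slack +1.224/-1.344; half-tol=0.450, Σhalf²=0.435528
Nominal = 10.780. Worst-case = [10.780 - 1.344, 10.780 + 1.224] = [9.436, 12.004]. RSS = √0.435528 = 0.660.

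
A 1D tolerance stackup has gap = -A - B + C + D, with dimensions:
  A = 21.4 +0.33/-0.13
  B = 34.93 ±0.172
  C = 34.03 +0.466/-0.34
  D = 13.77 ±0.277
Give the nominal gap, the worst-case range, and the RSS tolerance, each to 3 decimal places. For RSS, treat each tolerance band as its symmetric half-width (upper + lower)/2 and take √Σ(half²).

Stack each dimension's contribution:
  -A: nom -21.400 → Σnom=-21.400; wc +0.130/-0.330 → slack +0.130/-0.330; half-tol=0.230, Σhalf²=0.052900
  -B: nom -34.930 → Σnom=-56.330; wc +0.172/-0.172 → slack +0.302/-0.502; half-tol=0.172, Σhalf²=0.082484
  +C: nom +34.030 → Σnom=-22.300; wc +0.466/-0.340 → slack +0.768/-0.842; half-tol=0.403, Σhalf²=0.244893
  +D: nom +13.770 → Σnom=-8.530; wc +0.277/-0.277 → slack +1.045/-1.119; half-tol=0.277, Σhalf²=0.321622
Nominal = -8.530. Worst-case = [-8.530 - 1.119, -8.530 + 1.045] = [-9.649, -7.485]. RSS = √0.321622 = 0.567.

nominal=-8.530 wc=[-9.649,-7.485] rss=0.567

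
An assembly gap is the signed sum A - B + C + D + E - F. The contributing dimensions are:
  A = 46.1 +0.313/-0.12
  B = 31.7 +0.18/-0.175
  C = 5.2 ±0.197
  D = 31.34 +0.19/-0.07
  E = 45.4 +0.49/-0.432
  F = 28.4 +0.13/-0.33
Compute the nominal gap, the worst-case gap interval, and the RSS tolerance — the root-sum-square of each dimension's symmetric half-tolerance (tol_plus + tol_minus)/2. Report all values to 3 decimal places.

nominal=67.940 wc=[66.811,69.635] rss=0.632

Stack each dimension's contribution:
  +A: nom +46.100 → Σnom=46.100; wc +0.313/-0.120 → slack +0.313/-0.120; half-tol=0.216, Σhalf²=0.046872
  -B: nom -31.700 → Σnom=14.400; wc +0.175/-0.180 → slack +0.488/-0.300; half-tol=0.177, Σhalf²=0.078378
  +C: nom +5.200 → Σnom=19.600; wc +0.197/-0.197 → slack +0.685/-0.497; half-tol=0.197, Σhalf²=0.117188
  +D: nom +31.340 → Σnom=50.940; wc +0.190/-0.070 → slack +0.875/-0.567; half-tol=0.130, Σhalf²=0.134087
  +E: nom +45.400 → Σnom=96.340; wc +0.490/-0.432 → slack +1.365/-0.999; half-tol=0.461, Σhalf²=0.346608
  -F: nom -28.400 → Σnom=67.940; wc +0.330/-0.130 → slack +1.695/-1.129; half-tol=0.230, Σhalf²=0.399508
Nominal = 67.940. Worst-case = [67.940 - 1.129, 67.940 + 1.695] = [66.811, 69.635]. RSS = √0.399508 = 0.632.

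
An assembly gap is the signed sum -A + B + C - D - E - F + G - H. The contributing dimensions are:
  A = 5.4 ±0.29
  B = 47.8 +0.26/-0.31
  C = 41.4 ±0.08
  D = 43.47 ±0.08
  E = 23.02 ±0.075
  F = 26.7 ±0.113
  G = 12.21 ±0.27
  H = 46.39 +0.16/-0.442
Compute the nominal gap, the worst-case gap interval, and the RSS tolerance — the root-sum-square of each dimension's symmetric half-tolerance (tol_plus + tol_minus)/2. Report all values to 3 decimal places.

Stack each dimension's contribution:
  -A: nom -5.400 → Σnom=-5.400; wc +0.290/-0.290 → slack +0.290/-0.290; half-tol=0.290, Σhalf²=0.084100
  +B: nom +47.800 → Σnom=42.400; wc +0.260/-0.310 → slack +0.550/-0.600; half-tol=0.285, Σhalf²=0.165325
  +C: nom +41.400 → Σnom=83.800; wc +0.080/-0.080 → slack +0.630/-0.680; half-tol=0.080, Σhalf²=0.171725
  -D: nom -43.470 → Σnom=40.330; wc +0.080/-0.080 → slack +0.710/-0.760; half-tol=0.080, Σhalf²=0.178125
  -E: nom -23.020 → Σnom=17.310; wc +0.075/-0.075 → slack +0.785/-0.835; half-tol=0.075, Σhalf²=0.183750
  -F: nom -26.700 → Σnom=-9.390; wc +0.113/-0.113 → slack +0.898/-0.948; half-tol=0.113, Σhalf²=0.196519
  +G: nom +12.210 → Σnom=2.820; wc +0.270/-0.270 → slack +1.168/-1.218; half-tol=0.270, Σhalf²=0.269419
  -H: nom -46.390 → Σnom=-43.570; wc +0.442/-0.160 → slack +1.610/-1.378; half-tol=0.301, Σhalf²=0.360020
Nominal = -43.570. Worst-case = [-43.570 - 1.378, -43.570 + 1.610] = [-44.948, -41.960]. RSS = √0.360020 = 0.600.

nominal=-43.570 wc=[-44.948,-41.960] rss=0.600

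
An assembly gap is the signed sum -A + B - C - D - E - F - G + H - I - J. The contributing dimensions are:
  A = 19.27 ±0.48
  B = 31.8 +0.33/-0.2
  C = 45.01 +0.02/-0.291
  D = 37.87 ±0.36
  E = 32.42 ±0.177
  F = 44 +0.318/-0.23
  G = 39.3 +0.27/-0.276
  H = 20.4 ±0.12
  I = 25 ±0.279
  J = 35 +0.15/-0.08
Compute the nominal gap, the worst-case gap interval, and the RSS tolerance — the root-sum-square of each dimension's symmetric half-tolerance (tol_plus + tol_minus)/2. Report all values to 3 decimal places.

nominal=-225.670 wc=[-228.044,-223.047] rss=0.861

Stack each dimension's contribution:
  -A: nom -19.270 → Σnom=-19.270; wc +0.480/-0.480 → slack +0.480/-0.480; half-tol=0.480, Σhalf²=0.230400
  +B: nom +31.800 → Σnom=12.530; wc +0.330/-0.200 → slack +0.810/-0.680; half-tol=0.265, Σhalf²=0.300625
  -C: nom -45.010 → Σnom=-32.480; wc +0.291/-0.020 → slack +1.101/-0.700; half-tol=0.155, Σhalf²=0.324805
  -D: nom -37.870 → Σnom=-70.350; wc +0.360/-0.360 → slack +1.461/-1.060; half-tol=0.360, Σhalf²=0.454405
  -E: nom -32.420 → Σnom=-102.770; wc +0.177/-0.177 → slack +1.638/-1.237; half-tol=0.177, Σhalf²=0.485734
  -F: nom -44.000 → Σnom=-146.770; wc +0.230/-0.318 → slack +1.868/-1.555; half-tol=0.274, Σhalf²=0.560810
  -G: nom -39.300 → Σnom=-186.070; wc +0.276/-0.270 → slack +2.144/-1.825; half-tol=0.273, Σhalf²=0.635339
  +H: nom +20.400 → Σnom=-165.670; wc +0.120/-0.120 → slack +2.264/-1.945; half-tol=0.120, Σhalf²=0.649739
  -I: nom -25.000 → Σnom=-190.670; wc +0.279/-0.279 → slack +2.543/-2.224; half-tol=0.279, Σhalf²=0.727580
  -J: nom -35.000 → Σnom=-225.670; wc +0.080/-0.150 → slack +2.623/-2.374; half-tol=0.115, Σhalf²=0.740805
Nominal = -225.670. Worst-case = [-225.670 - 2.374, -225.670 + 2.623] = [-228.044, -223.047]. RSS = √0.740805 = 0.861.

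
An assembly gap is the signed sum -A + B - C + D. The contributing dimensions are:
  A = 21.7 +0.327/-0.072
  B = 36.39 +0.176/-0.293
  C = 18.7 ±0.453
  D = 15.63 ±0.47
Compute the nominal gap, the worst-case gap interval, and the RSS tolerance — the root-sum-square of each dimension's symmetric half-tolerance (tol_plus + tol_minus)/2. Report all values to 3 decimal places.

Stack each dimension's contribution:
  -A: nom -21.700 → Σnom=-21.700; wc +0.072/-0.327 → slack +0.072/-0.327; half-tol=0.200, Σhalf²=0.039800
  +B: nom +36.390 → Σnom=14.690; wc +0.176/-0.293 → slack +0.248/-0.620; half-tol=0.234, Σhalf²=0.094790
  -C: nom -18.700 → Σnom=-4.010; wc +0.453/-0.453 → slack +0.701/-1.073; half-tol=0.453, Σhalf²=0.299999
  +D: nom +15.630 → Σnom=11.620; wc +0.470/-0.470 → slack +1.171/-1.543; half-tol=0.470, Σhalf²=0.520899
Nominal = 11.620. Worst-case = [11.620 - 1.543, 11.620 + 1.171] = [10.077, 12.791]. RSS = √0.520899 = 0.722.

nominal=11.620 wc=[10.077,12.791] rss=0.722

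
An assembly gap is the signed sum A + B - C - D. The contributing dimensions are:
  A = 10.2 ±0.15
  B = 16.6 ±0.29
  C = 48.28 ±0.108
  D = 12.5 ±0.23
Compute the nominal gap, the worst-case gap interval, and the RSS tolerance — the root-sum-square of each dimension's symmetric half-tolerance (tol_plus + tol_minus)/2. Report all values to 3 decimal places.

nominal=-33.980 wc=[-34.758,-33.202] rss=0.414

Stack each dimension's contribution:
  +A: nom +10.200 → Σnom=10.200; wc +0.150/-0.150 → slack +0.150/-0.150; half-tol=0.150, Σhalf²=0.022500
  +B: nom +16.600 → Σnom=26.800; wc +0.290/-0.290 → slack +0.440/-0.440; half-tol=0.290, Σhalf²=0.106600
  -C: nom -48.280 → Σnom=-21.480; wc +0.108/-0.108 → slack +0.548/-0.548; half-tol=0.108, Σhalf²=0.118264
  -D: nom -12.500 → Σnom=-33.980; wc +0.230/-0.230 → slack +0.778/-0.778; half-tol=0.230, Σhalf²=0.171164
Nominal = -33.980. Worst-case = [-33.980 - 0.778, -33.980 + 0.778] = [-34.758, -33.202]. RSS = √0.171164 = 0.414.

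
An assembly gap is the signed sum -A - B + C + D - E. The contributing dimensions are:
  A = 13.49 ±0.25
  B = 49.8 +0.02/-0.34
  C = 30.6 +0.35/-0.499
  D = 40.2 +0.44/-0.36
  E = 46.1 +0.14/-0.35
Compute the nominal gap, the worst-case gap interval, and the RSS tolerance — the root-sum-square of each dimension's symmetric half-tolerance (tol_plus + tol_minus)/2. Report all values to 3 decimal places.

nominal=-38.590 wc=[-39.859,-36.860] rss=0.704

Stack each dimension's contribution:
  -A: nom -13.490 → Σnom=-13.490; wc +0.250/-0.250 → slack +0.250/-0.250; half-tol=0.250, Σhalf²=0.062500
  -B: nom -49.800 → Σnom=-63.290; wc +0.340/-0.020 → slack +0.590/-0.270; half-tol=0.180, Σhalf²=0.094900
  +C: nom +30.600 → Σnom=-32.690; wc +0.350/-0.499 → slack +0.940/-0.769; half-tol=0.424, Σhalf²=0.275100
  +D: nom +40.200 → Σnom=7.510; wc +0.440/-0.360 → slack +1.380/-1.129; half-tol=0.400, Σhalf²=0.435100
  -E: nom -46.100 → Σnom=-38.590; wc +0.350/-0.140 → slack +1.730/-1.269; half-tol=0.245, Σhalf²=0.495125
Nominal = -38.590. Worst-case = [-38.590 - 1.269, -38.590 + 1.730] = [-39.859, -36.860]. RSS = √0.495125 = 0.704.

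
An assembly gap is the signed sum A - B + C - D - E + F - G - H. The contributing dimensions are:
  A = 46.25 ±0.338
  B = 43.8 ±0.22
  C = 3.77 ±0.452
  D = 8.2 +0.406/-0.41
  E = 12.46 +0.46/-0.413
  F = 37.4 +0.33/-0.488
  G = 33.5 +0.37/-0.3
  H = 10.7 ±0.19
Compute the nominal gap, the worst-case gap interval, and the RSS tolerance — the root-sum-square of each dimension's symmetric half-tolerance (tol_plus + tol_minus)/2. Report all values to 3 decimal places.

Stack each dimension's contribution:
  +A: nom +46.250 → Σnom=46.250; wc +0.338/-0.338 → slack +0.338/-0.338; half-tol=0.338, Σhalf²=0.114244
  -B: nom -43.800 → Σnom=2.450; wc +0.220/-0.220 → slack +0.558/-0.558; half-tol=0.220, Σhalf²=0.162644
  +C: nom +3.770 → Σnom=6.220; wc +0.452/-0.452 → slack +1.010/-1.010; half-tol=0.452, Σhalf²=0.366948
  -D: nom -8.200 → Σnom=-1.980; wc +0.410/-0.406 → slack +1.420/-1.416; half-tol=0.408, Σhalf²=0.533412
  -E: nom -12.460 → Σnom=-14.440; wc +0.413/-0.460 → slack +1.833/-1.876; half-tol=0.436, Σhalf²=0.723944
  +F: nom +37.400 → Σnom=22.960; wc +0.330/-0.488 → slack +2.163/-2.364; half-tol=0.409, Σhalf²=0.891225
  -G: nom -33.500 → Σnom=-10.540; wc +0.300/-0.370 → slack +2.463/-2.734; half-tol=0.335, Σhalf²=1.003450
  -H: nom -10.700 → Σnom=-21.240; wc +0.190/-0.190 → slack +2.653/-2.924; half-tol=0.190, Σhalf²=1.039550
Nominal = -21.240. Worst-case = [-21.240 - 2.924, -21.240 + 2.653] = [-24.164, -18.587]. RSS = √1.039550 = 1.020.

nominal=-21.240 wc=[-24.164,-18.587] rss=1.020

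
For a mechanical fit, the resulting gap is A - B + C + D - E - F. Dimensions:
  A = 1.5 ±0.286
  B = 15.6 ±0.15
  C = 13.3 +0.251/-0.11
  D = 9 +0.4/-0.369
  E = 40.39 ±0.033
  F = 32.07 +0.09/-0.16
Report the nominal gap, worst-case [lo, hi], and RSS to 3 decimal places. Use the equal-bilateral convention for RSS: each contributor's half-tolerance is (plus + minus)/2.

nominal=-64.260 wc=[-65.298,-62.980] rss=0.549

Stack each dimension's contribution:
  +A: nom +1.500 → Σnom=1.500; wc +0.286/-0.286 → slack +0.286/-0.286; half-tol=0.286, Σhalf²=0.081796
  -B: nom -15.600 → Σnom=-14.100; wc +0.150/-0.150 → slack +0.436/-0.436; half-tol=0.150, Σhalf²=0.104296
  +C: nom +13.300 → Σnom=-0.800; wc +0.251/-0.110 → slack +0.687/-0.546; half-tol=0.180, Σhalf²=0.136876
  +D: nom +9.000 → Σnom=8.200; wc +0.400/-0.369 → slack +1.087/-0.915; half-tol=0.385, Σhalf²=0.284716
  -E: nom -40.390 → Σnom=-32.190; wc +0.033/-0.033 → slack +1.120/-0.948; half-tol=0.033, Σhalf²=0.285805
  -F: nom -32.070 → Σnom=-64.260; wc +0.160/-0.090 → slack +1.280/-1.038; half-tol=0.125, Σhalf²=0.301430
Nominal = -64.260. Worst-case = [-64.260 - 1.038, -64.260 + 1.280] = [-65.298, -62.980]. RSS = √0.301430 = 0.549.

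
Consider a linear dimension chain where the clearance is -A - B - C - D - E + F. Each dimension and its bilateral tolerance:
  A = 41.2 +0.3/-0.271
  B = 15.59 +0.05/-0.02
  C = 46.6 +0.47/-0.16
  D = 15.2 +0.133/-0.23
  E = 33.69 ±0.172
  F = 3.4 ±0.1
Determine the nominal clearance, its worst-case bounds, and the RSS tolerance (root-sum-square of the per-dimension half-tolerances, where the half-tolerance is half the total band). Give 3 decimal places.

Stack each dimension's contribution:
  -A: nom -41.200 → Σnom=-41.200; wc +0.271/-0.300 → slack +0.271/-0.300; half-tol=0.285, Σhalf²=0.081510
  -B: nom -15.590 → Σnom=-56.790; wc +0.020/-0.050 → slack +0.291/-0.350; half-tol=0.035, Σhalf²=0.082735
  -C: nom -46.600 → Σnom=-103.390; wc +0.160/-0.470 → slack +0.451/-0.820; half-tol=0.315, Σhalf²=0.181960
  -D: nom -15.200 → Σnom=-118.590; wc +0.230/-0.133 → slack +0.681/-0.953; half-tol=0.181, Σhalf²=0.214902
  -E: nom -33.690 → Σnom=-152.280; wc +0.172/-0.172 → slack +0.853/-1.125; half-tol=0.172, Σhalf²=0.244486
  +F: nom +3.400 → Σnom=-148.880; wc +0.100/-0.100 → slack +0.953/-1.225; half-tol=0.100, Σhalf²=0.254487
Nominal = -148.880. Worst-case = [-148.880 - 1.225, -148.880 + 0.953] = [-150.105, -147.927]. RSS = √0.254487 = 0.504.

nominal=-148.880 wc=[-150.105,-147.927] rss=0.504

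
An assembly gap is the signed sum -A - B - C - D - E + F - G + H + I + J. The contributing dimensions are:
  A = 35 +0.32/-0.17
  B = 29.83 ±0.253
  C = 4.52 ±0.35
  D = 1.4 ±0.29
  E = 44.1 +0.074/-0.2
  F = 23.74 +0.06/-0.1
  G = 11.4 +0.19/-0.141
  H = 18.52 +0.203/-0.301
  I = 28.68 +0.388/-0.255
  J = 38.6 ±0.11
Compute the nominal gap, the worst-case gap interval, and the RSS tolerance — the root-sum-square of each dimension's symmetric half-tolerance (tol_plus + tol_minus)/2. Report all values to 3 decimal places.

Stack each dimension's contribution:
  -A: nom -35.000 → Σnom=-35.000; wc +0.170/-0.320 → slack +0.170/-0.320; half-tol=0.245, Σhalf²=0.060025
  -B: nom -29.830 → Σnom=-64.830; wc +0.253/-0.253 → slack +0.423/-0.573; half-tol=0.253, Σhalf²=0.124034
  -C: nom -4.520 → Σnom=-69.350; wc +0.350/-0.350 → slack +0.773/-0.923; half-tol=0.350, Σhalf²=0.246534
  -D: nom -1.400 → Σnom=-70.750; wc +0.290/-0.290 → slack +1.063/-1.213; half-tol=0.290, Σhalf²=0.330634
  -E: nom -44.100 → Σnom=-114.850; wc +0.200/-0.074 → slack +1.263/-1.287; half-tol=0.137, Σhalf²=0.349403
  +F: nom +23.740 → Σnom=-91.110; wc +0.060/-0.100 → slack +1.323/-1.387; half-tol=0.080, Σhalf²=0.355803
  -G: nom -11.400 → Σnom=-102.510; wc +0.141/-0.190 → slack +1.464/-1.577; half-tol=0.165, Σhalf²=0.383193
  +H: nom +18.520 → Σnom=-83.990; wc +0.203/-0.301 → slack +1.667/-1.878; half-tol=0.252, Σhalf²=0.446697
  +I: nom +28.680 → Σnom=-55.310; wc +0.388/-0.255 → slack +2.055/-2.133; half-tol=0.322, Σhalf²=0.550060
  +J: nom +38.600 → Σnom=-16.710; wc +0.110/-0.110 → slack +2.165/-2.243; half-tol=0.110, Σhalf²=0.562160
Nominal = -16.710. Worst-case = [-16.710 - 2.243, -16.710 + 2.165] = [-18.953, -14.545]. RSS = √0.562160 = 0.750.

nominal=-16.710 wc=[-18.953,-14.545] rss=0.750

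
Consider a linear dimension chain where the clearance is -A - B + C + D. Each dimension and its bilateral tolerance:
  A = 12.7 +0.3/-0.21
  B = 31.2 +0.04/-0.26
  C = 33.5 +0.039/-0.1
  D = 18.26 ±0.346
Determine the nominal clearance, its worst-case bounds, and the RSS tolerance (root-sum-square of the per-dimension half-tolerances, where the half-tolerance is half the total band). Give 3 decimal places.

Stack each dimension's contribution:
  -A: nom -12.700 → Σnom=-12.700; wc +0.210/-0.300 → slack +0.210/-0.300; half-tol=0.255, Σhalf²=0.065025
  -B: nom -31.200 → Σnom=-43.900; wc +0.260/-0.040 → slack +0.470/-0.340; half-tol=0.150, Σhalf²=0.087525
  +C: nom +33.500 → Σnom=-10.400; wc +0.039/-0.100 → slack +0.509/-0.440; half-tol=0.070, Σhalf²=0.092355
  +D: nom +18.260 → Σnom=7.860; wc +0.346/-0.346 → slack +0.855/-0.786; half-tol=0.346, Σhalf²=0.212071
Nominal = 7.860. Worst-case = [7.860 - 0.786, 7.860 + 0.855] = [7.074, 8.715]. RSS = √0.212071 = 0.461.

nominal=7.860 wc=[7.074,8.715] rss=0.461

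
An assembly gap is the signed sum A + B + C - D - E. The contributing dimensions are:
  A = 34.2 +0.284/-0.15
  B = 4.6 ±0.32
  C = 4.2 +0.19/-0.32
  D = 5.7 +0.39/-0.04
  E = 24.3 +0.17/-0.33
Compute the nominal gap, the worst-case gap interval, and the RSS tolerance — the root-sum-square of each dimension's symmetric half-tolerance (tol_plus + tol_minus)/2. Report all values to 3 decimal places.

Stack each dimension's contribution:
  +A: nom +34.200 → Σnom=34.200; wc +0.284/-0.150 → slack +0.284/-0.150; half-tol=0.217, Σhalf²=0.047089
  +B: nom +4.600 → Σnom=38.800; wc +0.320/-0.320 → slack +0.604/-0.470; half-tol=0.320, Σhalf²=0.149489
  +C: nom +4.200 → Σnom=43.000; wc +0.190/-0.320 → slack +0.794/-0.790; half-tol=0.255, Σhalf²=0.214514
  -D: nom -5.700 → Σnom=37.300; wc +0.040/-0.390 → slack +0.834/-1.180; half-tol=0.215, Σhalf²=0.260739
  -E: nom -24.300 → Σnom=13.000; wc +0.330/-0.170 → slack +1.164/-1.350; half-tol=0.250, Σhalf²=0.323239
Nominal = 13.000. Worst-case = [13.000 - 1.350, 13.000 + 1.164] = [11.650, 14.164]. RSS = √0.323239 = 0.569.

nominal=13.000 wc=[11.650,14.164] rss=0.569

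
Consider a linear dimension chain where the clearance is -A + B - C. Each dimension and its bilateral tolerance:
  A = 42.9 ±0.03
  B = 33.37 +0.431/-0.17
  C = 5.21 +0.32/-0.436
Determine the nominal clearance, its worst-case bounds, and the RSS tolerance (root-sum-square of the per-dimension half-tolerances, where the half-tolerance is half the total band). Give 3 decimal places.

Stack each dimension's contribution:
  -A: nom -42.900 → Σnom=-42.900; wc +0.030/-0.030 → slack +0.030/-0.030; half-tol=0.030, Σhalf²=0.000900
  +B: nom +33.370 → Σnom=-9.530; wc +0.431/-0.170 → slack +0.461/-0.200; half-tol=0.300, Σhalf²=0.091200
  -C: nom -5.210 → Σnom=-14.740; wc +0.436/-0.320 → slack +0.897/-0.520; half-tol=0.378, Σhalf²=0.234084
Nominal = -14.740. Worst-case = [-14.740 - 0.520, -14.740 + 0.897] = [-15.260, -13.843]. RSS = √0.234084 = 0.484.

nominal=-14.740 wc=[-15.260,-13.843] rss=0.484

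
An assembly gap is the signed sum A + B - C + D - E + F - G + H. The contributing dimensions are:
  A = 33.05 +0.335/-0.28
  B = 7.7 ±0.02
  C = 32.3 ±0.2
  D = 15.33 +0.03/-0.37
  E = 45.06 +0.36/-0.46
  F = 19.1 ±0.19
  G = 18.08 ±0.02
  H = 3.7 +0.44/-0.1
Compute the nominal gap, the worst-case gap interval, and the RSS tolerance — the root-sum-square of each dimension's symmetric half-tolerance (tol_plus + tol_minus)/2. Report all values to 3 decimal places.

nominal=-16.560 wc=[-18.100,-14.865] rss=0.673

Stack each dimension's contribution:
  +A: nom +33.050 → Σnom=33.050; wc +0.335/-0.280 → slack +0.335/-0.280; half-tol=0.307, Σhalf²=0.094556
  +B: nom +7.700 → Σnom=40.750; wc +0.020/-0.020 → slack +0.355/-0.300; half-tol=0.020, Σhalf²=0.094956
  -C: nom -32.300 → Σnom=8.450; wc +0.200/-0.200 → slack +0.555/-0.500; half-tol=0.200, Σhalf²=0.134956
  +D: nom +15.330 → Σnom=23.780; wc +0.030/-0.370 → slack +0.585/-0.870; half-tol=0.200, Σhalf²=0.174956
  -E: nom -45.060 → Σnom=-21.280; wc +0.460/-0.360 → slack +1.045/-1.230; half-tol=0.410, Σhalf²=0.343056
  +F: nom +19.100 → Σnom=-2.180; wc +0.190/-0.190 → slack +1.235/-1.420; half-tol=0.190, Σhalf²=0.379156
  -G: nom -18.080 → Σnom=-20.260; wc +0.020/-0.020 → slack +1.255/-1.440; half-tol=0.020, Σhalf²=0.379556
  +H: nom +3.700 → Σnom=-16.560; wc +0.440/-0.100 → slack +1.695/-1.540; half-tol=0.270, Σhalf²=0.452456
Nominal = -16.560. Worst-case = [-16.560 - 1.540, -16.560 + 1.695] = [-18.100, -14.865]. RSS = √0.452456 = 0.673.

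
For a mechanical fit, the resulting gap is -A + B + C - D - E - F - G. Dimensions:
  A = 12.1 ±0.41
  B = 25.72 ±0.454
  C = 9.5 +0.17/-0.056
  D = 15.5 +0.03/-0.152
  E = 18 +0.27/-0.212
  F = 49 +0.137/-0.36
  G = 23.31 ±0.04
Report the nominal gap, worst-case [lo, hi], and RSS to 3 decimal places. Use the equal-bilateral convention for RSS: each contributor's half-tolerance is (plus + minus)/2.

Stack each dimension's contribution:
  -A: nom -12.100 → Σnom=-12.100; wc +0.410/-0.410 → slack +0.410/-0.410; half-tol=0.410, Σhalf²=0.168100
  +B: nom +25.720 → Σnom=13.620; wc +0.454/-0.454 → slack +0.864/-0.864; half-tol=0.454, Σhalf²=0.374216
  +C: nom +9.500 → Σnom=23.120; wc +0.170/-0.056 → slack +1.034/-0.920; half-tol=0.113, Σhalf²=0.386985
  -D: nom -15.500 → Σnom=7.620; wc +0.152/-0.030 → slack +1.186/-0.950; half-tol=0.091, Σhalf²=0.395266
  -E: nom -18.000 → Σnom=-10.380; wc +0.212/-0.270 → slack +1.398/-1.220; half-tol=0.241, Σhalf²=0.453347
  -F: nom -49.000 → Σnom=-59.380; wc +0.360/-0.137 → slack +1.758/-1.357; half-tol=0.248, Σhalf²=0.515099
  -G: nom -23.310 → Σnom=-82.690; wc +0.040/-0.040 → slack +1.798/-1.397; half-tol=0.040, Σhalf²=0.516699
Nominal = -82.690. Worst-case = [-82.690 - 1.397, -82.690 + 1.798] = [-84.087, -80.892]. RSS = √0.516699 = 0.719.

nominal=-82.690 wc=[-84.087,-80.892] rss=0.719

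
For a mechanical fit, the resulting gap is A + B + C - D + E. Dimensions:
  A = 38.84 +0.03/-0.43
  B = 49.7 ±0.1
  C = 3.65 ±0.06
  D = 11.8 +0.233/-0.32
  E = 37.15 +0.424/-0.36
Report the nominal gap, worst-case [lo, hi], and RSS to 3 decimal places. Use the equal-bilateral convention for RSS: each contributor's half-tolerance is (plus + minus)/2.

Stack each dimension's contribution:
  +A: nom +38.840 → Σnom=38.840; wc +0.030/-0.430 → slack +0.030/-0.430; half-tol=0.230, Σhalf²=0.052900
  +B: nom +49.700 → Σnom=88.540; wc +0.100/-0.100 → slack +0.130/-0.530; half-tol=0.100, Σhalf²=0.062900
  +C: nom +3.650 → Σnom=92.190; wc +0.060/-0.060 → slack +0.190/-0.590; half-tol=0.060, Σhalf²=0.066500
  -D: nom -11.800 → Σnom=80.390; wc +0.320/-0.233 → slack +0.510/-0.823; half-tol=0.277, Σhalf²=0.142952
  +E: nom +37.150 → Σnom=117.540; wc +0.424/-0.360 → slack +0.934/-1.183; half-tol=0.392, Σhalf²=0.296616
Nominal = 117.540. Worst-case = [117.540 - 1.183, 117.540 + 0.934] = [116.357, 118.474]. RSS = √0.296616 = 0.545.

nominal=117.540 wc=[116.357,118.474] rss=0.545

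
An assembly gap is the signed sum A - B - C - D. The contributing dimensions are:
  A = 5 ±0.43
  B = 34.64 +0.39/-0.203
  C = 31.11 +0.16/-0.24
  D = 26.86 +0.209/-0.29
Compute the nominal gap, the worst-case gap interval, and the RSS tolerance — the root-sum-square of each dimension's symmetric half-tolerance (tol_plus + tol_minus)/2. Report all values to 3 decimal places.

Stack each dimension's contribution:
  +A: nom +5.000 → Σnom=5.000; wc +0.430/-0.430 → slack +0.430/-0.430; half-tol=0.430, Σhalf²=0.184900
  -B: nom -34.640 → Σnom=-29.640; wc +0.203/-0.390 → slack +0.633/-0.820; half-tol=0.296, Σhalf²=0.272812
  -C: nom -31.110 → Σnom=-60.750; wc +0.240/-0.160 → slack +0.873/-0.980; half-tol=0.200, Σhalf²=0.312812
  -D: nom -26.860 → Σnom=-87.610; wc +0.290/-0.209 → slack +1.163/-1.189; half-tol=0.249, Σhalf²=0.375063
Nominal = -87.610. Worst-case = [-87.610 - 1.189, -87.610 + 1.163] = [-88.799, -86.447]. RSS = √0.375063 = 0.612.

nominal=-87.610 wc=[-88.799,-86.447] rss=0.612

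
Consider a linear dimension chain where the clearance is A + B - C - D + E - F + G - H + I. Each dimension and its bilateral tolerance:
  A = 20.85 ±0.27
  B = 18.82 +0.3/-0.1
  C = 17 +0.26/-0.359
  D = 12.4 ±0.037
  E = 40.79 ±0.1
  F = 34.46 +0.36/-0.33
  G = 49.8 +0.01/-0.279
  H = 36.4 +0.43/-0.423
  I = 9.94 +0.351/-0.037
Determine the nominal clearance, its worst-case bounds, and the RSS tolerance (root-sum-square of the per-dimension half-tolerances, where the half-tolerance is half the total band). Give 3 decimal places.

Stack each dimension's contribution:
  +A: nom +20.850 → Σnom=20.850; wc +0.270/-0.270 → slack +0.270/-0.270; half-tol=0.270, Σhalf²=0.072900
  +B: nom +18.820 → Σnom=39.670; wc +0.300/-0.100 → slack +0.570/-0.370; half-tol=0.200, Σhalf²=0.112900
  -C: nom -17.000 → Σnom=22.670; wc +0.359/-0.260 → slack +0.929/-0.630; half-tol=0.309, Σhalf²=0.208690
  -D: nom -12.400 → Σnom=10.270; wc +0.037/-0.037 → slack +0.966/-0.667; half-tol=0.037, Σhalf²=0.210059
  +E: nom +40.790 → Σnom=51.060; wc +0.100/-0.100 → slack +1.066/-0.767; half-tol=0.100, Σhalf²=0.220059
  -F: nom -34.460 → Σnom=16.600; wc +0.330/-0.360 → slack +1.396/-1.127; half-tol=0.345, Σhalf²=0.339084
  +G: nom +49.800 → Σnom=66.400; wc +0.010/-0.279 → slack +1.406/-1.406; half-tol=0.145, Σhalf²=0.359965
  -H: nom -36.400 → Σnom=30.000; wc +0.423/-0.430 → slack +1.829/-1.836; half-tol=0.426, Σhalf²=0.541867
  +I: nom +9.940 → Σnom=39.940; wc +0.351/-0.037 → slack +2.180/-1.873; half-tol=0.194, Σhalf²=0.579503
Nominal = 39.940. Worst-case = [39.940 - 1.873, 39.940 + 2.180] = [38.067, 42.120]. RSS = √0.579503 = 0.761.

nominal=39.940 wc=[38.067,42.120] rss=0.761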